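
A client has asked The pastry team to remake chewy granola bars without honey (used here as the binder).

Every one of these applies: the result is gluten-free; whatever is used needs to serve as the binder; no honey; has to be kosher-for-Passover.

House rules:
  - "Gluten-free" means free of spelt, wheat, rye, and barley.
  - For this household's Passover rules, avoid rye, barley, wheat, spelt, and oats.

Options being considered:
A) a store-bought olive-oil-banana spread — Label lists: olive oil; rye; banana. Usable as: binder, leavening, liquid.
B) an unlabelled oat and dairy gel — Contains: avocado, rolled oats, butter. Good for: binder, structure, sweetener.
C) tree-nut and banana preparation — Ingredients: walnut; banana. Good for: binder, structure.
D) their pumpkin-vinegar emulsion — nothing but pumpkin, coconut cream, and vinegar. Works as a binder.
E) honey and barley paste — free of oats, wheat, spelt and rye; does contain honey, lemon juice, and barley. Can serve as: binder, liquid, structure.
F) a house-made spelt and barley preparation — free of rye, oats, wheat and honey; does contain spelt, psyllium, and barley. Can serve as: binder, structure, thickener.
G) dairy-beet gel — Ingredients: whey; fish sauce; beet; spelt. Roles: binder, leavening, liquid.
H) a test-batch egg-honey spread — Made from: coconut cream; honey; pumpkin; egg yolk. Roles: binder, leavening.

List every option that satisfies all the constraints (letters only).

A: has rye, so not gluten-free; has rye, so not kosher-for-Passover — reject
B: has rolled oats, so not kosher-for-Passover — out
C: all constraints satisfied — valid
D: kosher-for-Passover, gluten-free — valid
E: has barley, so not gluten-free; has barley, so not kosher-for-Passover (and 1 more) — reject
F: has barley, so not gluten-free; has barley, so not kosher-for-Passover — reject
G: has spelt, so not gluten-free; has spelt, so not kosher-for-Passover — no
H: has honey, so not honey-free — reject

C, D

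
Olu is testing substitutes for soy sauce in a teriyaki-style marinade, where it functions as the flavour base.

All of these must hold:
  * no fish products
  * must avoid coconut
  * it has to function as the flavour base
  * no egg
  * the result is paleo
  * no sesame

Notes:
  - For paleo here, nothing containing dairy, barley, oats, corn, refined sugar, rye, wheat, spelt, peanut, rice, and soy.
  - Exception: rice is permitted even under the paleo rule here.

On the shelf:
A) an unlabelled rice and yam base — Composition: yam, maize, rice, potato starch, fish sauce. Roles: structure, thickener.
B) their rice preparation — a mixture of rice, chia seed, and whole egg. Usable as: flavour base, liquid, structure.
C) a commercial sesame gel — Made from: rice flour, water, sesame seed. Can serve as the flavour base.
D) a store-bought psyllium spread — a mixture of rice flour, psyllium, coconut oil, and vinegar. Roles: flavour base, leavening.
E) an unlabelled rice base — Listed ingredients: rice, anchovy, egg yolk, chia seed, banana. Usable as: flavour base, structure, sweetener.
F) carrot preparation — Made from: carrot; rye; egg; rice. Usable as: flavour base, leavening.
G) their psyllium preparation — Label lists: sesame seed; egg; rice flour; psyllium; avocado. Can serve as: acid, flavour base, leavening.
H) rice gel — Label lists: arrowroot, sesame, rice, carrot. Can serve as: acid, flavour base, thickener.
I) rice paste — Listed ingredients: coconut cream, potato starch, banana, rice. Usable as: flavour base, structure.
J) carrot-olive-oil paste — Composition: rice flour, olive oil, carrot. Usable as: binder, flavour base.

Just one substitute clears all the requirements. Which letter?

J

A: not usable as a flavour base; has maize, so not paleo (and 1 more) — reject
B: has whole egg, so not egg-free — no
C: has sesame seed, so not sesame-free — out
D: has coconut oil, so not coconut-free — reject
E: has egg yolk, so not egg-free; has anchovy, so not fish-free — out
F: has rye, so not paleo; has egg, so not egg-free — no
G: has egg, so not egg-free; has sesame seed, so not sesame-free — out
H: has sesame, so not sesame-free — no
I: has coconut cream, so not coconut-free — no
J: rice is permitted under the paleo carve-out; nothing else excluded — OK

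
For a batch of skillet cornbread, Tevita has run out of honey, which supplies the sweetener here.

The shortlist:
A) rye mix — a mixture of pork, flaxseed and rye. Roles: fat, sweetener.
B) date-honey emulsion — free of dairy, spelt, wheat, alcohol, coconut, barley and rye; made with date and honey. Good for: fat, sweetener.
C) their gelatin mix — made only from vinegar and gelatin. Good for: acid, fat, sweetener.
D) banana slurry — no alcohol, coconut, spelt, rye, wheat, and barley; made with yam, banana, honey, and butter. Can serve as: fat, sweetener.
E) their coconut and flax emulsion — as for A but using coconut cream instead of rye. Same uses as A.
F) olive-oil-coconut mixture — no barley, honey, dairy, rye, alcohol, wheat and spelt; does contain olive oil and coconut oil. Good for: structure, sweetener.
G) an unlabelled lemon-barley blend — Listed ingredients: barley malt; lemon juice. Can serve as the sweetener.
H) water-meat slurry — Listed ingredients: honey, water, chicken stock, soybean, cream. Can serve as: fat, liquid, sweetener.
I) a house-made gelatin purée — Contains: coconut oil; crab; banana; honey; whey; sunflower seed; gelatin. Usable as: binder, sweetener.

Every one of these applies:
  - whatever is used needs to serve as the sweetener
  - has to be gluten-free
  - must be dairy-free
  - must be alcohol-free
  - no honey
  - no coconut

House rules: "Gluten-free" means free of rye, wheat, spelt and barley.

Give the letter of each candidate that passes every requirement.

C

A: has rye, so not gluten-free — out
B: has honey, so not honey-free — out
C: every rule checks out — valid
D: has honey, so not honey-free; has butter, so not dairy-free — no
E: has coconut cream, so not coconut-free — reject
F: has coconut oil, so not coconut-free — out
G: has barley malt, so not gluten-free — no
H: has honey, so not honey-free; has cream, so not dairy-free — no
I: has honey, so not honey-free; has whey, so not dairy-free (and 1 more) — reject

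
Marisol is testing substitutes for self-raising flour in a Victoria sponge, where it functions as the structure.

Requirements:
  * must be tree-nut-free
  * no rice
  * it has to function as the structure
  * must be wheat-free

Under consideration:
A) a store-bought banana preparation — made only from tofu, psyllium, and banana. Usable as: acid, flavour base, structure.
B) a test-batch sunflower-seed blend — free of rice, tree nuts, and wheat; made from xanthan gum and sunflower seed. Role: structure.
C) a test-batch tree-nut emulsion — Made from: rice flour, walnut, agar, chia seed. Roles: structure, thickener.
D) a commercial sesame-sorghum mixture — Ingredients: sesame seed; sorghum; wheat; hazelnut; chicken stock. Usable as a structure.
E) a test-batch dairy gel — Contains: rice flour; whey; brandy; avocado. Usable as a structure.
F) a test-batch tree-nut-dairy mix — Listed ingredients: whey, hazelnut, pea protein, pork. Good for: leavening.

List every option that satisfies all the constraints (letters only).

A, B

A: only tofu, banana, and psyllium; none excluded — OK
B: every rule checks out — keep
C: has walnut, so not tree-nut-free; has rice flour, so not rice-free — reject
D: has hazelnut, so not tree-nut-free; has wheat, so not wheat-free — reject
E: has rice flour, so not rice-free — reject
F: not usable as a structure; has hazelnut, so not tree-nut-free — no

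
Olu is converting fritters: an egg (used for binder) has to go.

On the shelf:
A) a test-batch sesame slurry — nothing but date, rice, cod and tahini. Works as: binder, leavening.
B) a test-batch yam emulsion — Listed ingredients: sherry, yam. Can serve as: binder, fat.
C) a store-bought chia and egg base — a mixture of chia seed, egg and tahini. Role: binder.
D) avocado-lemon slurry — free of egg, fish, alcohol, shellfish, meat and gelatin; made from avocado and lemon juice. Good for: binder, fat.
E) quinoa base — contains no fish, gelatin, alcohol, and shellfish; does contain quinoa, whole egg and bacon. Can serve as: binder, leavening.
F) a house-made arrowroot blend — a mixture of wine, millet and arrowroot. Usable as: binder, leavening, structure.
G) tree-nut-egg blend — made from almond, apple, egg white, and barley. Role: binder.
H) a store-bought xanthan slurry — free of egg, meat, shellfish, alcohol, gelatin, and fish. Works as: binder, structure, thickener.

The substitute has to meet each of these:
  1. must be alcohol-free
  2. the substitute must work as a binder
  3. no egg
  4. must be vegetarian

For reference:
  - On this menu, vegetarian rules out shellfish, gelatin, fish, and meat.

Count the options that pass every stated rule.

A: has cod, so not vegetarian — reject
B: has sherry, so not alcohol-free — out
C: has egg, so not egg-free — reject
D: every rule checks out — keep
E: has bacon, so not vegetarian; has whole egg, so not egg-free — out
F: has wine, so not alcohol-free — no
G: has egg white, so not egg-free — reject
H: works as a binder, no egg, vegetarian — keep

2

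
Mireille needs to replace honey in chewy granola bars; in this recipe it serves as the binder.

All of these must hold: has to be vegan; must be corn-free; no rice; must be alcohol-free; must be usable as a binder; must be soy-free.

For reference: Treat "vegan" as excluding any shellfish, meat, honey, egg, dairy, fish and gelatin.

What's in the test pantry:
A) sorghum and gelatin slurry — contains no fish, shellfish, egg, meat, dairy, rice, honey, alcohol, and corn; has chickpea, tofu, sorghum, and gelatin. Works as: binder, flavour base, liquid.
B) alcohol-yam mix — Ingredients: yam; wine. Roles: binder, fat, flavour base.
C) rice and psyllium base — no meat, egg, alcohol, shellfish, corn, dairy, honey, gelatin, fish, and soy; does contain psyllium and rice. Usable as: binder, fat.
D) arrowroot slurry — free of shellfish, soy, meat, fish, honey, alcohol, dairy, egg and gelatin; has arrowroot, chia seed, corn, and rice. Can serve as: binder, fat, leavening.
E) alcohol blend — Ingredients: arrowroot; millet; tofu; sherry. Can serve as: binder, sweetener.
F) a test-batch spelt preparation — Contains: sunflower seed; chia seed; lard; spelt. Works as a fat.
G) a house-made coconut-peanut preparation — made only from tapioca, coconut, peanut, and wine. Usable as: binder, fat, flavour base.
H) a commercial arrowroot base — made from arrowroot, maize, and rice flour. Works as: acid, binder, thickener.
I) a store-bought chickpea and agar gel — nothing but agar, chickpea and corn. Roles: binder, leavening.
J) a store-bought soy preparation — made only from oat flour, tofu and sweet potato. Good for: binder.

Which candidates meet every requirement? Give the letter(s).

A: has gelatin, so not vegan; has tofu, so not soy-free — no
B: has wine, so not alcohol-free — no
C: has rice, so not rice-free — reject
D: has rice, so not rice-free; has corn, so not corn-free — reject
E: has sherry, so not alcohol-free; has tofu, so not soy-free — no
F: not usable as a binder; has lard, so not vegan — reject
G: has wine, so not alcohol-free — out
H: has rice flour, so not rice-free; has maize, so not corn-free — no
I: has corn, so not corn-free — no
J: has tofu, so not soy-free — reject

none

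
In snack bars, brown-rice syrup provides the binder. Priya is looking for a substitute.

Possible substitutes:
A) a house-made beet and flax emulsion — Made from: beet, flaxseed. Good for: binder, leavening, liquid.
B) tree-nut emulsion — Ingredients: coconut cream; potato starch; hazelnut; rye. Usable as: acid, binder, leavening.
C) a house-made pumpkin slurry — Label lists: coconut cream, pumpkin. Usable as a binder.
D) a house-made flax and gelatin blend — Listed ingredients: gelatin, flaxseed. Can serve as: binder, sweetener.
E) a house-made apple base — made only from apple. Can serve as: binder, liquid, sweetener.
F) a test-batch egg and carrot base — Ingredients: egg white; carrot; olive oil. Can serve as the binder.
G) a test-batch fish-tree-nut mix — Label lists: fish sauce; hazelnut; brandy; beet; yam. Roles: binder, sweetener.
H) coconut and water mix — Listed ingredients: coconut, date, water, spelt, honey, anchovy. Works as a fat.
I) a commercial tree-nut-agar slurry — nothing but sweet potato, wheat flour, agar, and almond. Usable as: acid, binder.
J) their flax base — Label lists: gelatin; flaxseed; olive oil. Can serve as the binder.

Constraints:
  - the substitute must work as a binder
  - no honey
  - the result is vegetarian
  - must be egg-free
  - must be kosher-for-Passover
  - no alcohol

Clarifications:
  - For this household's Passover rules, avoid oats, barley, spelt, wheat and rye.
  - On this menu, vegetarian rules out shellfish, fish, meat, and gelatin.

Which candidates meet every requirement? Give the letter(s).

A, C, E

A: only beet and flaxseed; none excluded — OK
B: has rye, so not kosher-for-Passover — no
C: nothing on the exclusion list — OK
D: has gelatin, so not vegetarian — no
E: only apple; none excluded — keep
F: has egg white, so not egg-free — no
G: has fish sauce, so not vegetarian; has brandy, so not alcohol-free — reject
H: not usable as a binder; has spelt, so not kosher-for-Passover (and 2 more) — out
I: has wheat flour, so not kosher-for-Passover — no
J: has gelatin, so not vegetarian — out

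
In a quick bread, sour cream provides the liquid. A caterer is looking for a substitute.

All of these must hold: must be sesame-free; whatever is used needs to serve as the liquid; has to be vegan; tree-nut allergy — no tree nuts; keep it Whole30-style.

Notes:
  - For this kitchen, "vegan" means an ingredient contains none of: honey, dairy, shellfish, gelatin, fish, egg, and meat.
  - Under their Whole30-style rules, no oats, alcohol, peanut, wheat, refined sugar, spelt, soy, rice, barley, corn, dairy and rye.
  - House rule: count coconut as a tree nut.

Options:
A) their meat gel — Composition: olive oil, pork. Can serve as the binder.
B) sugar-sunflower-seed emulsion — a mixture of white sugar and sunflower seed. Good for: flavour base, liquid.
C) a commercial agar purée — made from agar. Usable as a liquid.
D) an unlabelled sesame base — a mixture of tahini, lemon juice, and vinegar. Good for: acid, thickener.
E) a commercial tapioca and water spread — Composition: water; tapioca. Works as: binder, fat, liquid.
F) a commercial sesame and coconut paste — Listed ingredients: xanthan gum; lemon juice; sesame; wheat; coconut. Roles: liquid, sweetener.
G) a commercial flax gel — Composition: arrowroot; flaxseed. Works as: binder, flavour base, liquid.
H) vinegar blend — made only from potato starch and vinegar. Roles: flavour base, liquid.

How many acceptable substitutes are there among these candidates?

A: not usable as a liquid; has pork, so not vegan — out
B: has white sugar, so not Whole30-style — out
C: only agar; none excluded — valid
D: not usable as a liquid; has tahini, so not sesame-free — no
E: nothing on the exclusion list — OK
F: has wheat, so not Whole30-style; has sesame, so not sesame-free (and 1 more) — reject
G: all constraints satisfied — keep
H: works as a liquid, no sesame, Whole30-style — OK

4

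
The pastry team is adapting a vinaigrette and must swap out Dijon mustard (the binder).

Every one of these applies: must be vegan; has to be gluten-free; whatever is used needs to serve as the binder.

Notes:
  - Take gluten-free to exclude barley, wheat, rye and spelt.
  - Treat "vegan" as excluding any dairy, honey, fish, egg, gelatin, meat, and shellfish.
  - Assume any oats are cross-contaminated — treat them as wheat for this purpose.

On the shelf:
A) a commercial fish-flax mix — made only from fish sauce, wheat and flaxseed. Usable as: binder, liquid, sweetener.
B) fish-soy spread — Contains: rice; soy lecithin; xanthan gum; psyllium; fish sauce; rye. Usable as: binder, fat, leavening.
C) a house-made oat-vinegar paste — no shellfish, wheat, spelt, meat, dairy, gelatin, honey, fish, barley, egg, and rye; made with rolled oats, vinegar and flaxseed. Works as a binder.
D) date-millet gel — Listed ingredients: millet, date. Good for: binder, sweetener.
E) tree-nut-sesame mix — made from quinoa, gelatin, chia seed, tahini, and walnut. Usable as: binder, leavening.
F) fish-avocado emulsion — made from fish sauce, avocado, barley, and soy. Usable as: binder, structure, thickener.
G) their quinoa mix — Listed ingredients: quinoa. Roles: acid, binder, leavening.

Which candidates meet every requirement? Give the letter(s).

D, G

A: has wheat, so not gluten-free; has fish sauce, so not vegan — no
B: has rye, so not gluten-free; has fish sauce, so not vegan — reject
C: has rolled oats, so not gluten-free — reject
D: every rule checks out — OK
E: has gelatin, so not vegan — no
F: has barley, so not gluten-free; has fish sauce, so not vegan — no
G: only quinoa; none excluded — OK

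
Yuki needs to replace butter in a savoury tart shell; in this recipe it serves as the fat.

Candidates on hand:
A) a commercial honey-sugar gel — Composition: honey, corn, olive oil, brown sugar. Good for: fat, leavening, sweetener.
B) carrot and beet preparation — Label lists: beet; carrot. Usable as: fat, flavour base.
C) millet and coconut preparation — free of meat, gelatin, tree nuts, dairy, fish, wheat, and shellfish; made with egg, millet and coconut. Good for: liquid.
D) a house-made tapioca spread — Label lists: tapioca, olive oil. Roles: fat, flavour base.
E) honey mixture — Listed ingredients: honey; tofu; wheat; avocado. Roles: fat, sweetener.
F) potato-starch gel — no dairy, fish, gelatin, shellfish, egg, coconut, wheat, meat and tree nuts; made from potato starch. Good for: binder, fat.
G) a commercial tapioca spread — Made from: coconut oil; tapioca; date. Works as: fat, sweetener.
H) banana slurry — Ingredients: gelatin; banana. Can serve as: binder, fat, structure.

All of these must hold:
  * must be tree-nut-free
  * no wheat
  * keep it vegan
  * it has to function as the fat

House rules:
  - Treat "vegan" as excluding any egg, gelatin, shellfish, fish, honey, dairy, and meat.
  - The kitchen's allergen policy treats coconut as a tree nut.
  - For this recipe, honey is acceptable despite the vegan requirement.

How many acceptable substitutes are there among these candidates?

A: honey is permitted under the vegan carve-out; nothing else excluded — keep
B: works as a fat, no wheat, tree-nut-free — keep
C: not usable as a fat; has egg, so not vegan (and 1 more) — out
D: only tapioca and olive oil; none excluded — keep
E: has wheat, so not wheat-free — reject
F: works as a fat, vegan, no wheat — valid
G: has coconut oil, so not tree-nut-free — out
H: has gelatin, so not vegan — out

4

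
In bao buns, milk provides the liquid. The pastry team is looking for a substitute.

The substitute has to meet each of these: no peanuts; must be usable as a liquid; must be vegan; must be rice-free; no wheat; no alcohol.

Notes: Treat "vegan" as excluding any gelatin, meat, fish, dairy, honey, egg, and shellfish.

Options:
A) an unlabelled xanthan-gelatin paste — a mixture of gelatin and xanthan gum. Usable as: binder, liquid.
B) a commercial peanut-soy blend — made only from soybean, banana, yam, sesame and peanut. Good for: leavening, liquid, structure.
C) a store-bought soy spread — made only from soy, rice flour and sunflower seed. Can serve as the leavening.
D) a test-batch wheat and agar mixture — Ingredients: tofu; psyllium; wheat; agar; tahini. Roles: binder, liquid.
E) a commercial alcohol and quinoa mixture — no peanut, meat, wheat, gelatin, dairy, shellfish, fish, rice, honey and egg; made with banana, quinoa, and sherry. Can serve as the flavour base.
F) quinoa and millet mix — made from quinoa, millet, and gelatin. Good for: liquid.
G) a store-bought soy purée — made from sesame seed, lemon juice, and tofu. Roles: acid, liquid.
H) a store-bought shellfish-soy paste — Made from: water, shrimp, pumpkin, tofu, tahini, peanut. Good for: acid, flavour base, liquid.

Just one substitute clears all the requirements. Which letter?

G

A: has gelatin, so not vegan — no
B: has peanut, so not peanut-free — reject
C: not usable as a liquid; has rice flour, so not rice-free — out
D: has wheat, so not wheat-free — no
E: not usable as a liquid; has sherry, so not alcohol-free — reject
F: has gelatin, so not vegan — no
G: all constraints satisfied — valid
H: has shrimp, so not vegan; has peanut, so not peanut-free — reject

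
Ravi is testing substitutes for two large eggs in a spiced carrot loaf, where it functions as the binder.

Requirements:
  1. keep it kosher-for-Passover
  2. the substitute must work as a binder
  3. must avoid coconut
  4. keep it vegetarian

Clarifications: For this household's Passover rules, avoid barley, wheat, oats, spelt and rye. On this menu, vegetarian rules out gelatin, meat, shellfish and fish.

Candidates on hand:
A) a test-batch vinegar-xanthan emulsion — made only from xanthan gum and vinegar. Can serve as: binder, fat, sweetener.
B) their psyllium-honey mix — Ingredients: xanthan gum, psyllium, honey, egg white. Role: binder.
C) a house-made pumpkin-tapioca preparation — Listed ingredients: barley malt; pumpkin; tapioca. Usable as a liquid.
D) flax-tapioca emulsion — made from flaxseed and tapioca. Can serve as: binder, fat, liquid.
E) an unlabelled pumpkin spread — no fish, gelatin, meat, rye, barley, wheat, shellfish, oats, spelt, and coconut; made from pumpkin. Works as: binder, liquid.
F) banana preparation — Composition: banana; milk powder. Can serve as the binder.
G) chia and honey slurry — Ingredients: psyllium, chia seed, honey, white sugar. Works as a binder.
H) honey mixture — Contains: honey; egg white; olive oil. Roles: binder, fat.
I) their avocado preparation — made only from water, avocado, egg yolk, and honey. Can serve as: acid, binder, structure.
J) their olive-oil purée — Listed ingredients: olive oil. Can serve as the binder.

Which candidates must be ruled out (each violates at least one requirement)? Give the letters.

A: all constraints satisfied — keep
B: egg white and honey etc. — none of it excluded — keep
C: not usable as a binder; has barley malt, so not kosher-for-Passover — out
D: works as a binder, kosher-for-Passover, no coconut — valid
E: works as a binder, no coconut, kosher-for-Passover — keep
F: only milk powder and banana; none excluded — keep
G: nothing on the exclusion list — keep
H: only egg white, honey, and olive oil; none excluded — OK
I: works as a binder, kosher-for-Passover, no coconut — valid
J: vegetarian, kosher-for-Passover — keep

C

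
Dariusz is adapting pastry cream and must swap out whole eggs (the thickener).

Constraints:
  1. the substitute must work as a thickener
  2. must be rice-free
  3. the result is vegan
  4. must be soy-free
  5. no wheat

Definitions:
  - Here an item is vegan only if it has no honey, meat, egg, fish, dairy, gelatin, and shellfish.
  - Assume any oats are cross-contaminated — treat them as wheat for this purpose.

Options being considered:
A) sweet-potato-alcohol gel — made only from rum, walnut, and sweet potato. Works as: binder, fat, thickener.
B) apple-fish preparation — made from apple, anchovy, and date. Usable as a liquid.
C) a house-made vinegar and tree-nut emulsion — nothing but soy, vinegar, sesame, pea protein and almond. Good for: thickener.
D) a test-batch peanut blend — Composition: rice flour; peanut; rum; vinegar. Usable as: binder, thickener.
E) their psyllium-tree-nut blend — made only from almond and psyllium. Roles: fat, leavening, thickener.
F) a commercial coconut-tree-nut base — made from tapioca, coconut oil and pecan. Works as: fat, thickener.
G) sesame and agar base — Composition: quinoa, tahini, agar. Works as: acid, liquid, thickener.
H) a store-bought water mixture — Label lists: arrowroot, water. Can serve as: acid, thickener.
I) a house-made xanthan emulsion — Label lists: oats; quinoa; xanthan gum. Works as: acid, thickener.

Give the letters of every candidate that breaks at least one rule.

A: no soy, wheat-free — keep
B: not usable as a thickener; has anchovy, so not vegan — out
C: has soy, so not soy-free — no
D: has rice flour, so not rice-free — reject
E: only almond and psyllium; none excluded — keep
F: no soy, no rice — keep
G: wheat-free, vegan — valid
H: works as a thickener, no rice, vegan — valid
I: has oats, so not wheat-free — reject

B, C, D, I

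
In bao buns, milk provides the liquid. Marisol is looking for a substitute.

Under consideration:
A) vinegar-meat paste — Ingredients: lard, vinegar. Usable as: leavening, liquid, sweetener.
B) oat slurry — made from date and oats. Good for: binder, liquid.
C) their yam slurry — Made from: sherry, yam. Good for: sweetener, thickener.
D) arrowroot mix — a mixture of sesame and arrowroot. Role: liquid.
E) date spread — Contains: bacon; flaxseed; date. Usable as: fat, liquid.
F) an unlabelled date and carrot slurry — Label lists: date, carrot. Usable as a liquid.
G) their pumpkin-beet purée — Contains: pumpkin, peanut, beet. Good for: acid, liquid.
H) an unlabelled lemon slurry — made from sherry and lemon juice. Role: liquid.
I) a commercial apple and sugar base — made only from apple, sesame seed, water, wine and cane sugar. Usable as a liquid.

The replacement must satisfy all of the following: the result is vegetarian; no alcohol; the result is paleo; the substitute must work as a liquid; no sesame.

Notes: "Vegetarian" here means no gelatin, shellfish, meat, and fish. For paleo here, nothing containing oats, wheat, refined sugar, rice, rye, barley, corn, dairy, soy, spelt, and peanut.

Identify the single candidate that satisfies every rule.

F

A: has lard, so not vegetarian — reject
B: has oats, so not paleo — out
C: not usable as a liquid; has sherry, so not alcohol-free — out
D: has sesame, so not sesame-free — reject
E: has bacon, so not vegetarian — reject
F: nothing on the exclusion list — OK
G: has peanut, so not paleo — no
H: has sherry, so not alcohol-free — reject
I: has cane sugar, so not paleo; has wine, so not alcohol-free (and 1 more) — out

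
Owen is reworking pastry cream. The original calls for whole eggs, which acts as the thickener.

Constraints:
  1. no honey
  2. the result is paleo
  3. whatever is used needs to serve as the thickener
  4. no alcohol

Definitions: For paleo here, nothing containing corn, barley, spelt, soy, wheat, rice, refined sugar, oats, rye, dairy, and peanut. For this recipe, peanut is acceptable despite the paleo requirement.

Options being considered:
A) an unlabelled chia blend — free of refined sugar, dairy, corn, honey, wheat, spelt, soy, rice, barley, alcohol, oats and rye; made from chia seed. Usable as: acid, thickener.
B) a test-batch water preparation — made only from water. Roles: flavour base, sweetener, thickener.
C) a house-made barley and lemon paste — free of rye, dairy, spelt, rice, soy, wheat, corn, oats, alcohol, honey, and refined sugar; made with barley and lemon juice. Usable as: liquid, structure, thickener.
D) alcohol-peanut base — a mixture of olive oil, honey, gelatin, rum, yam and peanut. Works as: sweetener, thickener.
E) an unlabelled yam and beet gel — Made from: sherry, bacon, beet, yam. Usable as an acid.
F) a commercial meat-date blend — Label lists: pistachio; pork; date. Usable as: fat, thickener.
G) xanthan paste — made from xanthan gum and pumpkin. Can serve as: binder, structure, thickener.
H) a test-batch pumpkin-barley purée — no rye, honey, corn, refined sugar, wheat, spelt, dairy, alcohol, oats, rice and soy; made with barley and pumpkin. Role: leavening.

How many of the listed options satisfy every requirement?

4

A: paleo, no honey — OK
B: only water; none excluded — valid
C: has barley, so not paleo — reject
D: has honey, so not honey-free; has rum, so not alcohol-free — out
E: not usable as a thickener; has sherry, so not alcohol-free — no
F: only pork, pistachio and date; none excluded — valid
G: only pumpkin and xanthan gum; none excluded — OK
H: not usable as a thickener; has barley, so not paleo — reject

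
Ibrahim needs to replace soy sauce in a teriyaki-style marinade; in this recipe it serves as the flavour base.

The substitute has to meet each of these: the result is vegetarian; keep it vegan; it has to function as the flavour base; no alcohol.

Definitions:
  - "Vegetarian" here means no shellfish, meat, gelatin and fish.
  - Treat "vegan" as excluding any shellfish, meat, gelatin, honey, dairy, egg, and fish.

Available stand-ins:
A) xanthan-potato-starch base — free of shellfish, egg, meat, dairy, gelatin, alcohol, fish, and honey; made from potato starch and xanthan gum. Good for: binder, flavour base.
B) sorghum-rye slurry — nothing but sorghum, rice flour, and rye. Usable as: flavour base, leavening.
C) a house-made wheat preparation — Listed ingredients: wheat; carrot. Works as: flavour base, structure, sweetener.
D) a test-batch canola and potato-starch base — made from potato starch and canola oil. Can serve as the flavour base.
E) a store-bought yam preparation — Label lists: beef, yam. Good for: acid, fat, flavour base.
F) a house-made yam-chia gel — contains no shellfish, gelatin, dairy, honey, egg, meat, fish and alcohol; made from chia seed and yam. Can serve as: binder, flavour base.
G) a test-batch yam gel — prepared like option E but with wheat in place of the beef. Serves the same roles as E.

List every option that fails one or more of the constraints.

E

A: vegetarian, no alcohol — OK
B: only rice flour, rye and sorghum; none excluded — keep
C: nothing on the exclusion list — OK
D: only canola oil and potato starch; none excluded — OK
E: has beef, so not vegetarian; has beef, so not vegan — out
F: vegan, vegetarian — keep
G: only wheat and yam; none excluded — OK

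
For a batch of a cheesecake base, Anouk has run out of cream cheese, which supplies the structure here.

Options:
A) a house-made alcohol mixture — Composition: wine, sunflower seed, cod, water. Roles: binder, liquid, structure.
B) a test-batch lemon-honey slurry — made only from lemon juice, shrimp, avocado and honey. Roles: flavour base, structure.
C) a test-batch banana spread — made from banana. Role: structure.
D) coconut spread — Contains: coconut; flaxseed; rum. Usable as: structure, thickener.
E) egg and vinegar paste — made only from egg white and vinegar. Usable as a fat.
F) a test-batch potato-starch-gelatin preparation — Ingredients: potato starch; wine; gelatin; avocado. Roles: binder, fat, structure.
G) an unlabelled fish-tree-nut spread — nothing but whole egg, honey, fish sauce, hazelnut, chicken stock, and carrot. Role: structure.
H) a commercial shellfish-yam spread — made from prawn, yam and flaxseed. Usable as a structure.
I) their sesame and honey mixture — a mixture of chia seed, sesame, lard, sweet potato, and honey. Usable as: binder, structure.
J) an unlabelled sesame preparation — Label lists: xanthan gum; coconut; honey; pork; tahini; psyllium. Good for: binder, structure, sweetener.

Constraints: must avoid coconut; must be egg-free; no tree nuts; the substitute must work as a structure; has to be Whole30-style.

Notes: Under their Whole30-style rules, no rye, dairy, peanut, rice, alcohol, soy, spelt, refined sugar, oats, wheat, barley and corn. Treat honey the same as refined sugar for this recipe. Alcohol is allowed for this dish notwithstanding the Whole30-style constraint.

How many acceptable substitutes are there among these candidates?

A: alcohol is permitted under the Whole30-style carve-out; nothing else excluded — valid
B: has honey, so not Whole30-style — reject
C: only banana; none excluded — OK
D: has coconut, so not coconut-free — reject
E: not usable as a structure; has egg white, so not egg-free — out
F: alcohol is permitted under the Whole30-style carve-out; nothing else excluded — OK
G: has honey, so not Whole30-style; has whole egg, so not egg-free (and 1 more) — no
H: only prawn, yam, and flaxseed; none excluded — valid
I: has honey, so not Whole30-style — no
J: has honey, so not Whole30-style; has coconut, so not coconut-free — reject

4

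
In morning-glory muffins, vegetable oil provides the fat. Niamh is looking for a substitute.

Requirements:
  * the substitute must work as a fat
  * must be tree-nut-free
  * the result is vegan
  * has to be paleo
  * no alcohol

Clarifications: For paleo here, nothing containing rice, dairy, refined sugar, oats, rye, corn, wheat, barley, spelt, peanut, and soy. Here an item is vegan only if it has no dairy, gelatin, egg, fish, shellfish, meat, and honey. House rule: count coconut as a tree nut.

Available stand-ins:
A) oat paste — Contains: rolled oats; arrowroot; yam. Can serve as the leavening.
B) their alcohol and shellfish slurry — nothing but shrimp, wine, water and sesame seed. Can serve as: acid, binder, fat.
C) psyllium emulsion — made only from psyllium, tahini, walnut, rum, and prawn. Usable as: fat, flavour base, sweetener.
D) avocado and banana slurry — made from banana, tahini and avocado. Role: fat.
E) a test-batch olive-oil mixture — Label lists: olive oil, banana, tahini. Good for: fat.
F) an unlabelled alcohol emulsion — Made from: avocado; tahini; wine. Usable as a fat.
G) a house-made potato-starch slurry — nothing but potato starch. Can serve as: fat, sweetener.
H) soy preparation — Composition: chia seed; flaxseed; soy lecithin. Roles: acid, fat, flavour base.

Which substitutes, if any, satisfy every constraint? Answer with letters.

A: not usable as a fat; has rolled oats, so not paleo — out
B: has shrimp, so not vegan; has wine, so not alcohol-free — no
C: has prawn, so not vegan; has walnut, so not tree-nut-free (and 1 more) — reject
D: nothing on the exclusion list — OK
E: nothing on the exclusion list — keep
F: has wine, so not alcohol-free — no
G: all constraints satisfied — valid
H: has soy lecithin, so not paleo — reject

D, E, G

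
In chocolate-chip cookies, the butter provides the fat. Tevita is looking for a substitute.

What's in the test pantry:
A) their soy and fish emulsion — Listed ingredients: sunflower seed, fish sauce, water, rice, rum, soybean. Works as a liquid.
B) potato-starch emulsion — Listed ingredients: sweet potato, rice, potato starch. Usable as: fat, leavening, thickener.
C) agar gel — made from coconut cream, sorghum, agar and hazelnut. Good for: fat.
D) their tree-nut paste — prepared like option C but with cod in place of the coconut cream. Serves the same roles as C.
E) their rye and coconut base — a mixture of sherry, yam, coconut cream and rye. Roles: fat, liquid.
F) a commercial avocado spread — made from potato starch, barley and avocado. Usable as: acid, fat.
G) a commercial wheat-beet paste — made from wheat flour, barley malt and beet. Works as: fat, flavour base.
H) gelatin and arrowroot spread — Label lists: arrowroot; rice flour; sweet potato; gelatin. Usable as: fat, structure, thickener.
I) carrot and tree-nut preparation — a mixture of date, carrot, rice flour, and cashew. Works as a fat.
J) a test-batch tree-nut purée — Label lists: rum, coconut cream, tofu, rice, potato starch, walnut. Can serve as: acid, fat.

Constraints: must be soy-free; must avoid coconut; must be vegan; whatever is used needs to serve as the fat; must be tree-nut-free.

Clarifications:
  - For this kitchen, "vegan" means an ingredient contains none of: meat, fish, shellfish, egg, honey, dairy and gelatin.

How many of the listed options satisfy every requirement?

3

A: not usable as a fat; has fish sauce, so not vegan (and 1 more) — no
B: only rice, sweet potato, and potato starch; none excluded — OK
C: has hazelnut, so not tree-nut-free; has coconut cream, so not coconut-free — out
D: has cod, so not vegan; has hazelnut, so not tree-nut-free — no
E: has coconut cream, so not coconut-free — reject
F: only barley, avocado and potato starch; none excluded — keep
G: all constraints satisfied — OK
H: has gelatin, so not vegan — no
I: has cashew, so not tree-nut-free — reject
J: has walnut, so not tree-nut-free; has tofu, so not soy-free (and 1 more) — out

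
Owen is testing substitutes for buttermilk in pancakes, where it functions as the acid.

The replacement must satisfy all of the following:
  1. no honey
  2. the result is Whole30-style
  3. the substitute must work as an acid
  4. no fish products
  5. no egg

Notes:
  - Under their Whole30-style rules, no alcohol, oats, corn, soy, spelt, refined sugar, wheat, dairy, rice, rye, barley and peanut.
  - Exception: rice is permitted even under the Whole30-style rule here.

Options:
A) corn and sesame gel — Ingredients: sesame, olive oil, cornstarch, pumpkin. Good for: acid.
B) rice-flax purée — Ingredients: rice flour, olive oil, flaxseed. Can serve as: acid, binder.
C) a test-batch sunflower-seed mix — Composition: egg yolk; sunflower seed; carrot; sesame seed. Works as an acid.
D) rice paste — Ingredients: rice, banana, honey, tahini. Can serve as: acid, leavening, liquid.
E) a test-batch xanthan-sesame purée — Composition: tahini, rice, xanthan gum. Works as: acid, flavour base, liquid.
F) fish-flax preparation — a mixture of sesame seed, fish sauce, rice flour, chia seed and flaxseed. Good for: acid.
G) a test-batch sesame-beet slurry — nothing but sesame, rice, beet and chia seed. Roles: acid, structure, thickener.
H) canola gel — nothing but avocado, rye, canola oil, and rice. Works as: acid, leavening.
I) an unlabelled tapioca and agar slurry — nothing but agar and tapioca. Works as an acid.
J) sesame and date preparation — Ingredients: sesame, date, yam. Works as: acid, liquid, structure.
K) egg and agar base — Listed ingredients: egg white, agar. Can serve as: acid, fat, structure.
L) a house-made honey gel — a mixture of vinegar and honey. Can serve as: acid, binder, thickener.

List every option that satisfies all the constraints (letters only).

A: has cornstarch, so not Whole30-style — reject
B: rice is permitted under the Whole30-style carve-out; nothing else excluded — keep
C: has egg yolk, so not egg-free — no
D: has honey, so not honey-free — out
E: rice is permitted under the Whole30-style carve-out; nothing else excluded — OK
F: has fish sauce, so not fish-free — no
G: rice is permitted under the Whole30-style carve-out; nothing else excluded — valid
H: has rye, so not Whole30-style — out
I: works as an acid, no egg, Whole30-style — keep
J: works as an acid, no fish, no egg — keep
K: has egg white, so not egg-free — out
L: has honey, so not honey-free — no

B, E, G, I, J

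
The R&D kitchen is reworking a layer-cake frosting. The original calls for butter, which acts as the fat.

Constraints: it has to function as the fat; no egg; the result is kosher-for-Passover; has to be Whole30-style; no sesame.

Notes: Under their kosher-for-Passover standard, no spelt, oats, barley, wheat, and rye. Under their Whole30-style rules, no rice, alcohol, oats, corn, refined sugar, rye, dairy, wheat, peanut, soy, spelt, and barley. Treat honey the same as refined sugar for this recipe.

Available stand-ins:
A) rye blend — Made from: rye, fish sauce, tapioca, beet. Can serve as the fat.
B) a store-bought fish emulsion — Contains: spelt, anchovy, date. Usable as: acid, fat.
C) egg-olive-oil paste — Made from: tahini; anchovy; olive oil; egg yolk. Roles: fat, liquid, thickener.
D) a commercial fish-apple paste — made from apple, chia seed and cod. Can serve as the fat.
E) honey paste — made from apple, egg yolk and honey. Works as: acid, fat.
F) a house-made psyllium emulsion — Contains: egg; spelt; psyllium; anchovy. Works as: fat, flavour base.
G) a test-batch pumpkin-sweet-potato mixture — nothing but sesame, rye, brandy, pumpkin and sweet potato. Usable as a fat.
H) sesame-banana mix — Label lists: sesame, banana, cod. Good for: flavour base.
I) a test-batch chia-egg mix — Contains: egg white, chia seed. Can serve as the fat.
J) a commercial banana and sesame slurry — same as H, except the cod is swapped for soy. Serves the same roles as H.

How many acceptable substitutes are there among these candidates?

A: has rye, so not kosher-for-Passover; has rye, so not Whole30-style — out
B: has spelt, so not kosher-for-Passover; has spelt, so not Whole30-style — out
C: has tahini, so not sesame-free; has egg yolk, so not egg-free — out
D: every rule checks out — OK
E: has honey, so not Whole30-style; has egg yolk, so not egg-free — reject
F: has spelt, so not kosher-for-Passover; has spelt, so not Whole30-style (and 1 more) — no
G: has rye, so not kosher-for-Passover; has brandy, so not Whole30-style (and 1 more) — reject
H: not usable as a fat; has sesame, so not sesame-free — out
I: has egg white, so not egg-free — out
J: not usable as a fat; has soy, so not Whole30-style (and 1 more) — reject

1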